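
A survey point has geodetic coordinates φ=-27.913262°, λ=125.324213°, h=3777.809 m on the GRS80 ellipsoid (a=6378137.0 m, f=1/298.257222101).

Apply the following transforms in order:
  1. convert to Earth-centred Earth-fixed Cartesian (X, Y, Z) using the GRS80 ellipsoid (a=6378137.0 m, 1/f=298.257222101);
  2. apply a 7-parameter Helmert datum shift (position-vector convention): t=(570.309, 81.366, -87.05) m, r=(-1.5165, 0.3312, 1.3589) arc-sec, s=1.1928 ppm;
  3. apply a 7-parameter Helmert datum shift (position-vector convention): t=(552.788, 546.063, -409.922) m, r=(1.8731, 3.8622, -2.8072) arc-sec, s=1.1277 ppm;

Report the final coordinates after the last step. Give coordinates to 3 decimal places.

start: φ=-27.913262°, λ=125.324213°, h=3777.809 m
→ ECEF (a=6378137.000, f=1/298.257222101): X=-3263122.8831, Y=4604546.4883, Z=-2969783.3208
→ Helmert 7p (PV): X=-3262591.5704, Y=4604590.0142, Z=-2969902.5272
→ Helmert 7p (PV): X=-3262035.4044, Y=4605212.6426, Z=-2970212.8934

X=-3262035.404 m, Y=4605212.643 m, Z=-2970212.893 m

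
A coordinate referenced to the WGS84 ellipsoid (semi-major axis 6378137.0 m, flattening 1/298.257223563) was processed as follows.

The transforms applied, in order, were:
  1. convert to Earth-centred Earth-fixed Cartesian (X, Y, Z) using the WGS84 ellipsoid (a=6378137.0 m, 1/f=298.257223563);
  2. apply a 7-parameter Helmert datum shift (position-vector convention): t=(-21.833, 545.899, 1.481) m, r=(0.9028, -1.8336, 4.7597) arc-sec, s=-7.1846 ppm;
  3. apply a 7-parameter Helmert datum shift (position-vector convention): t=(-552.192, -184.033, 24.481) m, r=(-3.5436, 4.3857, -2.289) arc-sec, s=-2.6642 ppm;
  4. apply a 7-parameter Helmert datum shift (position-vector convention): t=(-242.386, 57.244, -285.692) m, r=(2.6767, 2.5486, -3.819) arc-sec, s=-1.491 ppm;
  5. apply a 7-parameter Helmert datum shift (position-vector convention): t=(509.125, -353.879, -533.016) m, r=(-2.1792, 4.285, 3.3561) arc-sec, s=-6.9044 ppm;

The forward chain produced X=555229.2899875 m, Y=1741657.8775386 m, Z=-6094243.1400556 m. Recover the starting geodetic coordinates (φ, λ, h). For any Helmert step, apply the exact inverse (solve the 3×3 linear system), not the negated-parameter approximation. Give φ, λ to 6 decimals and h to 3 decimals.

φ=-73.404848°, λ=72.300024°, h=3359.071 m

start: X=555229.2900, Y=1741657.8775, Z=-6094243.1401 m
→ Helmert⁻¹: X=554878.9327, Y=1742079.1364, Z=-6093722.2654
→ Helmert⁻¹: X=555165.1846, Y=1741955.6937, Z=-6093461.4045
→ Helmert⁻¹: X=555829.0847, Y=1742255.2212, Z=-6093460.3698
→ Helmert⁻¹: X=555840.9332, Y=1741682.3386, Z=-6093518.1945
→ geod (Bowring, a=6378137.000): φ=-73.40484800°, λ=72.30002400°, h=3359.0710 m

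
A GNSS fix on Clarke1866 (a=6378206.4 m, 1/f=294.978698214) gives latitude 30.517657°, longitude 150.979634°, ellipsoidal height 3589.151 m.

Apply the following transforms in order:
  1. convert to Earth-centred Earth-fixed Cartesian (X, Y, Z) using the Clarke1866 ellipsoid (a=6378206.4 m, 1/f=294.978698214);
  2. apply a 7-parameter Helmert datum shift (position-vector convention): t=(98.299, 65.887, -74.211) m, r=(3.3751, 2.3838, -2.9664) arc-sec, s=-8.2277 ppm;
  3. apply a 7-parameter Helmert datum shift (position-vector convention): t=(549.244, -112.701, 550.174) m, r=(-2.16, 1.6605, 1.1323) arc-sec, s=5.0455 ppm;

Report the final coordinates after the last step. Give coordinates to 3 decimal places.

start: φ=30.517657°, λ=150.979634°, h=3589.151 m
→ ECEF (a=6378206.400, f=1/294.978698214): X=-4811685.0289, Y=2669396.8504, Z=3221588.7331
→ Helmert 7p (PV): X=-4811471.5196, Y=2669457.2589, Z=3221587.3028
→ Helmert 7p (PV): X=-4810935.2711, Y=2669365.3503, Z=3222164.5108

X=-4810935.271 m, Y=2669365.350 m, Z=3222164.511 m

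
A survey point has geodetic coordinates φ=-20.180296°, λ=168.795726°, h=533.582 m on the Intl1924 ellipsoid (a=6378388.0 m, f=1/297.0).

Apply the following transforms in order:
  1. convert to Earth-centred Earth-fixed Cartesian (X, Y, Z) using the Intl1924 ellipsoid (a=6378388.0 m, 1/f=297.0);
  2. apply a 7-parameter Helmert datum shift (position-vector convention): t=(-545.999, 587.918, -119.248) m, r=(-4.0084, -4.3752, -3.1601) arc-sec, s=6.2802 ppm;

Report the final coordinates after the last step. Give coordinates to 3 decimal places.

X=-5876085.319 m, Y=1164491.753 m, Z=-2186933.795 m

start: φ=-20.180296°, λ=168.795726°, h=533.582 m
→ ECEF (a=6378388.000, f=1/297.0): X=-5875566.6334, Y=1163849.0024, Z=-2186653.5657
→ Helmert 7p (PV): X=-5876085.3186, Y=1164491.7533, Z=-2186933.7946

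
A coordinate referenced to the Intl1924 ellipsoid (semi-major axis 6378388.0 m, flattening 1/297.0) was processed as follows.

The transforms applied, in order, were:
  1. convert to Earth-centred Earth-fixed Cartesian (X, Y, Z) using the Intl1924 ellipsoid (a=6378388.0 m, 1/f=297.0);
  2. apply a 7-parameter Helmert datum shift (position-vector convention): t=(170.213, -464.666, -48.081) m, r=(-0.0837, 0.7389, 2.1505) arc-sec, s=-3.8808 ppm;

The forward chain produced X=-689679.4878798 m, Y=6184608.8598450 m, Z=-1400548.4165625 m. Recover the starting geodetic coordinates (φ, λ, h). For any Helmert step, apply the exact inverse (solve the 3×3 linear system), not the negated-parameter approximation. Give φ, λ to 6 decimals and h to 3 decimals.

start: X=-689679.4879, Y=6184608.8598, Z=-1400548.4166 m
→ Helmert⁻¹: X=-689782.8756, Y=6185105.2889, Z=-1400505.7318
→ geod (Bowring, a=6378388.000): φ=-12.76540500°, λ=96.36351500°, h=1738.6220 m

φ=-12.765405°, λ=96.363515°, h=1738.622 m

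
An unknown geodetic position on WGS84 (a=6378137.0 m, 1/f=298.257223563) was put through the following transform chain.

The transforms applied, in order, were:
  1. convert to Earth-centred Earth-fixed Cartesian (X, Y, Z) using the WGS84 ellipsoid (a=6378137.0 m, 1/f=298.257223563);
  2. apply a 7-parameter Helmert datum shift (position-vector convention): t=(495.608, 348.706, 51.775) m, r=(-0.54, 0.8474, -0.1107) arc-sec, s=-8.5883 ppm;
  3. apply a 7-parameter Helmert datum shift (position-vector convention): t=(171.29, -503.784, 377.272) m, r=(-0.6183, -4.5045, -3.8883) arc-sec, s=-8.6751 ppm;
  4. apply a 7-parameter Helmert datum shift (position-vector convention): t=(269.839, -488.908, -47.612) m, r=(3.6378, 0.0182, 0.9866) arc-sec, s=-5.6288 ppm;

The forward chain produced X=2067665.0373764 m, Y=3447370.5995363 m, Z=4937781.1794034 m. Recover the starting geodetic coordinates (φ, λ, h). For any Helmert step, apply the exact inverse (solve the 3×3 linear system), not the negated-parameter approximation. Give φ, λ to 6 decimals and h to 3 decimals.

φ=51.035070°, λ=59.061877°, h=1846.715 m

start: X=2067665.0374, Y=3447370.5995, Z=4937781.1794 m
→ Helmert⁻¹: X=2067422.8919, Y=3447956.1118, Z=4937795.9580
→ Helmert⁻¹: X=2067312.3533, Y=3448513.9823, Z=4937426.7094
→ Helmert⁻¹: X=2066812.3608, Y=3448183.0735, Z=4937434.8568
→ geod (Bowring, a=6378137.000): φ=51.03507000°, λ=59.06187700°, h=1846.7150 m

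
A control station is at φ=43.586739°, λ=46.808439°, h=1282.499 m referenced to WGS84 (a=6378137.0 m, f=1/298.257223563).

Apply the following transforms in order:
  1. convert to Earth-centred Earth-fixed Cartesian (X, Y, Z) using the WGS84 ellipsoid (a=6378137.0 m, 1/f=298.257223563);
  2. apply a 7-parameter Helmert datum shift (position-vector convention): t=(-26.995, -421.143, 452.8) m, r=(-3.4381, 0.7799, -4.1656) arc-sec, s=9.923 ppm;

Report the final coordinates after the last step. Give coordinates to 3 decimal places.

start: φ=43.586739°, λ=46.808439°, h=1282.499 m
→ ECEF (a=6378137.000, f=1/298.257223563): X=3167711.8642, Y=3374266.3244, Z=4375831.3893
→ Helmert 7p (PV): X=3167800.9932, Y=3373887.6291, Z=4376259.3891

X=3167800.993 m, Y=3373887.629 m, Z=4376259.389 m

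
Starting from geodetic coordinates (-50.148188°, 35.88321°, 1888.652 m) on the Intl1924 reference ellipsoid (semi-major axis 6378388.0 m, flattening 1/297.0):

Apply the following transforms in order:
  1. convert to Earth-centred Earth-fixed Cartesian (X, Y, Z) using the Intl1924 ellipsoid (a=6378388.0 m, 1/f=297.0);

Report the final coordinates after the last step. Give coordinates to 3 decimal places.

X=3319144.159 m, Y=2401177.676 m, Z=-4874911.477 m

start: φ=-50.148188°, λ=35.883210°, h=1888.652 m
→ ECEF (a=6378388.000, f=1/297.0): X=3319144.1594, Y=2401177.6760, Z=-4874911.4768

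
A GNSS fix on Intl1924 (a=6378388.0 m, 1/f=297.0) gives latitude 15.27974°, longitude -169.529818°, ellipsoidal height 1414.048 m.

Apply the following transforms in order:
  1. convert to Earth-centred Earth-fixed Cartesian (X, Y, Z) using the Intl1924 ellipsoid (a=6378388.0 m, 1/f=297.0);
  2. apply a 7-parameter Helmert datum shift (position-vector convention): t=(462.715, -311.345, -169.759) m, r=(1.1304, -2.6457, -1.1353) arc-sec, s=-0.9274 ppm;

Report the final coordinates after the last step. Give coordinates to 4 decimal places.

start: φ=15.279740°, λ=-169.529818°, h=1414.048 m
→ ECEF (a=6378388.000, f=1/297.0): X=-6053222.0687, Y=-1118640.2671, Z=1670371.4490
→ Helmert 7p (PV): X=-6052781.3224, Y=-1118926.4114, Z=1670116.3675

X=-6052781.3224 m, Y=-1118926.4114 m, Z=1670116.3675 m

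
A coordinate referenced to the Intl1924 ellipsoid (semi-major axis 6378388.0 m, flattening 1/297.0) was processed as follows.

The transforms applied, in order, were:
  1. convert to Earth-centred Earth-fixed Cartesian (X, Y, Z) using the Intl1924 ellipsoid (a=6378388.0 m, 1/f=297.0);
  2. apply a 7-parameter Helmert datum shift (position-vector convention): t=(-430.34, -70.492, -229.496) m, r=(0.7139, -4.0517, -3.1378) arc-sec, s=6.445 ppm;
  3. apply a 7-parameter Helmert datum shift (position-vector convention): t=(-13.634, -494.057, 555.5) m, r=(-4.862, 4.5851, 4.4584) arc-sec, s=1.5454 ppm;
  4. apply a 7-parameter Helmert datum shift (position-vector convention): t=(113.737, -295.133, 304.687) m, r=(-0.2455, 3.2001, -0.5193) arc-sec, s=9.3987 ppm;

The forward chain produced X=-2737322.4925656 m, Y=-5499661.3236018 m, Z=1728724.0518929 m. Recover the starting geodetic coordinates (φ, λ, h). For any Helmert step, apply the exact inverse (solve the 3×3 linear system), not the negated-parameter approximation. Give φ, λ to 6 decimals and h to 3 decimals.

start: X=-2737322.4926, Y=-5499661.3236, Z=1728724.0519 m
→ Helmert⁻¹: X=-2737423.4708, Y=-5499323.4532, Z=1728354.1049
→ Helmert⁻¹: X=-2737562.8659, Y=-5498802.4485, Z=1727605.4652
→ Helmert⁻¹: X=-2736997.2944, Y=-5498732.1736, Z=1727896.6203
→ geod (Bowring, a=6378388.000): φ=15.81298200°, λ=-116.46185400°, h=3855.4440 m

φ=15.812982°, λ=-116.461854°, h=3855.444 m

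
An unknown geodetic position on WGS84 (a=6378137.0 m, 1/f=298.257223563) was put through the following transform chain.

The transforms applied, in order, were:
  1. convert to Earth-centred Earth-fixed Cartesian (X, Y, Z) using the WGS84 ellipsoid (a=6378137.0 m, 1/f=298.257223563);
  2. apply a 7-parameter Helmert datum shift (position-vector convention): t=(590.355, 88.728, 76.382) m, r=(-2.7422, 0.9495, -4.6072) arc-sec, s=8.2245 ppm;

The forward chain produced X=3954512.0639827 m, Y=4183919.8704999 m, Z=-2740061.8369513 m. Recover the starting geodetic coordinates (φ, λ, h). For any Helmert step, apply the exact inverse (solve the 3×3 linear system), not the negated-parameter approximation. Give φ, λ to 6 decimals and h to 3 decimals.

start: X=3954512.0640, Y=4183919.8705, Z=-2740061.8370 m
→ Helmert⁻¹: X=3953808.3500, Y=4183921.4741, Z=-2740041.8589
→ geod (Bowring, a=6378137.000): φ=-25.60348900°, λ=46.61973900°, h=1221.7450 m

φ=-25.603489°, λ=46.619739°, h=1221.745 m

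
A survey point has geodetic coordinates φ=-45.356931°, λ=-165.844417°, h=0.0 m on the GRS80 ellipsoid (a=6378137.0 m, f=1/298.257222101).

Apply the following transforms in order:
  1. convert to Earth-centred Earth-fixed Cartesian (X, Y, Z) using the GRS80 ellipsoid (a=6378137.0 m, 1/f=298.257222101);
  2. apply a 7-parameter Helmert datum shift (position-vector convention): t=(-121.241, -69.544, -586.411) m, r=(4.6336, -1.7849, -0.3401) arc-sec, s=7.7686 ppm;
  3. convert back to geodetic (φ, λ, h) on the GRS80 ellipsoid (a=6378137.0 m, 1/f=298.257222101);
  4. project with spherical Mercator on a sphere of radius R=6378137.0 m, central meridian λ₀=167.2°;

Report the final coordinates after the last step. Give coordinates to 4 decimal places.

E=3000598.7802 m, N=-5678465.7267 m

start: φ=-45.356931°, λ=-165.844417°, h=0.000 m
→ ECEF (a=6378137.000, f=1/298.257222101): X=-4353133.1800, Y=-1097922.0163, Z=-4515310.1026
→ Helmert 7p (PV): X=-4353250.9758, Y=-1097891.4777, Z=-4515993.9254
→ geod (Bowring, a=6378137.000): φ=-45.36057082°, λ=-165.84516254°, h=561.5640 m
→ merc (R=6378137.0, λ₀=167.2°): E=3000598.7802, N=-5678465.7267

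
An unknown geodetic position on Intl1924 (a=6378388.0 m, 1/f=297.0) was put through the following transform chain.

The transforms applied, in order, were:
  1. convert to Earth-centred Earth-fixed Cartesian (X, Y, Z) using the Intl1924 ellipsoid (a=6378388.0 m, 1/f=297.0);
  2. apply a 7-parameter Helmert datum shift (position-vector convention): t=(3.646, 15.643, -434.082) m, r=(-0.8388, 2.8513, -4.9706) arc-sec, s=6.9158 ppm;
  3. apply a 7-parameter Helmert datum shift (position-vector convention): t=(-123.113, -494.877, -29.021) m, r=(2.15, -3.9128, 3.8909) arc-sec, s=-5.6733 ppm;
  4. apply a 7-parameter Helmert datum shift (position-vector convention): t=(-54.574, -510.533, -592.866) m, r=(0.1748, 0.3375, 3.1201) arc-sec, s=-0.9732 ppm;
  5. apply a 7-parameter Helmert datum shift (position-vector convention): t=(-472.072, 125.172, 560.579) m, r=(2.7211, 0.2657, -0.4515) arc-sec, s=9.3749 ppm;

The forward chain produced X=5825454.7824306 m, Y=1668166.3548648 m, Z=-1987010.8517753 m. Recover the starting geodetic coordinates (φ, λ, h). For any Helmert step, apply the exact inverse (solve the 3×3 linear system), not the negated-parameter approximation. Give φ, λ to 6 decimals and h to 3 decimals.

φ=-18.263400°, λ=15.984874°, h=1367.374 m

start: X=5825454.7824, Y=1668166.3549, Z=-1987010.8518 m
→ Helmert⁻¹: X=5825871.1466, Y=1668012.0772, Z=-1987567.2979
→ Helmert⁻¹: X=5825959.8794, Y=1668434.4228, Z=-1986968.2469
→ Helmert⁻¹: X=5826109.8310, Y=1668808.1544, Z=-1987078.4133
→ Helmert⁻¹: X=5826053.1360, Y=1668929.4460, Z=-1986543.2689
→ geod (Bowring, a=6378388.000): φ=-18.26340000°, λ=15.98487400°, h=1367.3740 m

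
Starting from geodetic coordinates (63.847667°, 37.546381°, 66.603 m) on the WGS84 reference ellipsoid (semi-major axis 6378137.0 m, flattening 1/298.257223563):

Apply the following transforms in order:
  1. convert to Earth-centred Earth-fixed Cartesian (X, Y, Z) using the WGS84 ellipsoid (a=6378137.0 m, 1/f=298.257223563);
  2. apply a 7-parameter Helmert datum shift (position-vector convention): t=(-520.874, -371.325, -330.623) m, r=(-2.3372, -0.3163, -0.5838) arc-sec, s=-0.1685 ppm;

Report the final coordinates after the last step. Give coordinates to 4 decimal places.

start: φ=63.847667°, λ=37.546381°, h=66.603 m
→ ECEF (a=6378137.000, f=1/298.257223563): X=2234965.7985, Y=1717825.8135, Z=5702310.2401
→ Helmert 7p (PV): X=2234440.6656, Y=1717512.4866, Z=5701962.6187

X=2234440.6656 m, Y=1717512.4866 m, Z=5701962.6187 m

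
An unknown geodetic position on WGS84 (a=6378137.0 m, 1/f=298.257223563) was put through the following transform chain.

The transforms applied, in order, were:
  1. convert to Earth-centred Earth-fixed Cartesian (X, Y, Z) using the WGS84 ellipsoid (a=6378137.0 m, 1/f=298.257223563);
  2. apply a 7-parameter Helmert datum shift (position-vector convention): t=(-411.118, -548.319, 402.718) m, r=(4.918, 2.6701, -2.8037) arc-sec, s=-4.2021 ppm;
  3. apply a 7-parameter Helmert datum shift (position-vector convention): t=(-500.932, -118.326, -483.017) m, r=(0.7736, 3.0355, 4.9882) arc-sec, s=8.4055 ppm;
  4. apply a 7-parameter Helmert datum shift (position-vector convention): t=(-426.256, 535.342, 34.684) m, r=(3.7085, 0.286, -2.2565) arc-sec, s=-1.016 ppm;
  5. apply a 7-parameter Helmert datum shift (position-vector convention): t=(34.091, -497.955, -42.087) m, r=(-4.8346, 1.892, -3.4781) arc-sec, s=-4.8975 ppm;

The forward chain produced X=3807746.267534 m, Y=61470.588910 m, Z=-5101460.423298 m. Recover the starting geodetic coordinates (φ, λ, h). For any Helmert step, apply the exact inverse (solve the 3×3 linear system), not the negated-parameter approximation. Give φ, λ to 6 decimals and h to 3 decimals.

start: X=3807746.2675, Y=61470.5889, Z=-5101460.4233 m
→ Helmert⁻¹: X=3807776.5704, Y=62152.6262, Z=-5101406.9363
→ Helmert⁻¹: X=3808213.0955, Y=61567.2875, Z=-5101442.6300
→ Helmert⁻¹: X=3808758.5696, Y=61573.8551, Z=-5100860.9165
→ Helmert⁻¹: X=3809250.8863, Y=62052.5837, Z=-5101237.2394
→ geod (Bowring, a=6378137.000): φ=-53.43078500°, λ=0.93326400°, h=2472.3160 m

φ=-53.430785°, λ=0.933264°, h=2472.316 m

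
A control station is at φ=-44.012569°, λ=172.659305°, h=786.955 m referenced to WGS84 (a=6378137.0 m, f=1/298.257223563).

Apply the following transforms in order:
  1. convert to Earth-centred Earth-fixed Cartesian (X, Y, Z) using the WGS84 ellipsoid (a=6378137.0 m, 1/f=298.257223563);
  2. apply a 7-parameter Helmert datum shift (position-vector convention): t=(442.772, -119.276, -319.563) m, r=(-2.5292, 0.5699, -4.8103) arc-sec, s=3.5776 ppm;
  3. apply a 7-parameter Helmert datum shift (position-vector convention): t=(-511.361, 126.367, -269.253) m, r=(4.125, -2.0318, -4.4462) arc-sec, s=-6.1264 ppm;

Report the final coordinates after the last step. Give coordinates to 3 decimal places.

X=-4557409.976 m, Y=587352.366 m, Z=-4410248.234 m

start: φ=-44.012569°, λ=172.659305°, h=786.955 m
→ ECEF (a=6378137.000, f=1/298.257223563): X=-4557410.6022, Y=587108.1367, Z=-4409642.9044
→ Helmert 7p (PV): X=-4556982.6265, Y=587043.1741, Z=-4409972.8505
→ Helmert 7p (PV): X=-4557409.9756, Y=587352.3659, Z=-4410248.2343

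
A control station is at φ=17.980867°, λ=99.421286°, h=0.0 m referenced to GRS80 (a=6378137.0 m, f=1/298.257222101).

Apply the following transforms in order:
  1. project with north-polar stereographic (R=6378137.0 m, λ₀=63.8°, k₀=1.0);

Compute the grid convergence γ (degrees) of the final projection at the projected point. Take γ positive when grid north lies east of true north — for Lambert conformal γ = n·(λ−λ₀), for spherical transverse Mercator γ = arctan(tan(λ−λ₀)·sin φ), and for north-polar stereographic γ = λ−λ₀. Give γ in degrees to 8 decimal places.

start: φ=17.980867°, λ=99.421286°, h=0.000 m
→ into stereo (λ₀=63.8°): φ=17.98086700°, λ−λ₀=35.62128600°
convergence γ = 35.62128600°

35.62128600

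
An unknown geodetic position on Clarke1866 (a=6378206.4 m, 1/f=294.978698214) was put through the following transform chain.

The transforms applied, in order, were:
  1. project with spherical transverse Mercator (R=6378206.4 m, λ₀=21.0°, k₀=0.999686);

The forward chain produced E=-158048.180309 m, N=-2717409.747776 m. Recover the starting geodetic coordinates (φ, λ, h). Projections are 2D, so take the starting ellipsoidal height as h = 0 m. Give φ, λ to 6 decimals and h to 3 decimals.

start: E=-158048.1803, N=-2717409.7478 m
→ tm⁻¹: φ=-24.41032000°, λ=19.44051000°

φ=-24.410320°, λ=19.440510°, h=0.000 m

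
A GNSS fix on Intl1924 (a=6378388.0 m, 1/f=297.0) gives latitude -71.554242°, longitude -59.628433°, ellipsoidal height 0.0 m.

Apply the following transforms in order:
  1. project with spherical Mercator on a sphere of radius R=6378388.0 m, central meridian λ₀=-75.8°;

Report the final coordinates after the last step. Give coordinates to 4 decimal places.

E=1800281.4478 m, N=-11594952.9204 m

start: φ=-71.554242°, λ=-59.628433°, h=0.000 m
→ merc (R=6378388.0, λ₀=-75.8°): E=1800281.4478, N=-11594952.9204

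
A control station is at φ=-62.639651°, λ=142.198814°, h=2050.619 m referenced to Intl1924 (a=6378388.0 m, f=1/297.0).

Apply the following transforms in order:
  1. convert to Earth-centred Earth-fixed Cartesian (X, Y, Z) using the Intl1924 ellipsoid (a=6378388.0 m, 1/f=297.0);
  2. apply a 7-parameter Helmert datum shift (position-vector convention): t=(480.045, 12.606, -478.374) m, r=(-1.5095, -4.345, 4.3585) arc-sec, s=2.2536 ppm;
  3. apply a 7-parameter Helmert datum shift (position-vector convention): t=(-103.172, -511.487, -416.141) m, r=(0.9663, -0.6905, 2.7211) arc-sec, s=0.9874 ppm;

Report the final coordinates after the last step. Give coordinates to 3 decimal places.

X=-2322698.707 m, Y=1801504.577 m, Z=-5644551.710 m

start: φ=-62.639651°, λ=142.198814°, h=2050.619 m
→ ECEF (a=6378388.000, f=1/297.0): X=-2323143.9765, Y=1802092.2068, Z=-5643577.4450
→ Helmert 7p (PV): X=-2322588.3632, Y=1802018.4832, Z=-5644130.6631
→ Helmert 7p (PV): X=-2322698.7067, Y=1801504.5766, Z=-5644551.7103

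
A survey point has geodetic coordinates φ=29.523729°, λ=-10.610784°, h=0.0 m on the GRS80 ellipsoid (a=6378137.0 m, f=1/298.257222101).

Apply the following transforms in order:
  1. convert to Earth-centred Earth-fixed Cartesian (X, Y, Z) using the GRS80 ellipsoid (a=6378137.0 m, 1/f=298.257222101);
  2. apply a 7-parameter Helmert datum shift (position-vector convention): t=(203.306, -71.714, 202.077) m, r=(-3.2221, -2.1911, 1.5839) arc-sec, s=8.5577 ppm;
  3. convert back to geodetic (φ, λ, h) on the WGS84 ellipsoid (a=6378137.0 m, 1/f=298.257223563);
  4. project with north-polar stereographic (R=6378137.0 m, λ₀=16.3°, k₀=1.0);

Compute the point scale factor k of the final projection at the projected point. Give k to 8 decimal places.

start: φ=29.523729°, λ=-10.610784°, h=0.000 m
→ ECEF (a=6378137.000, f=1/298.257222101): X=5459485.8776, Y=-1022778.6011, Z=3124543.6943
→ Helmert 7p (PV): X=5459710.5666, Y=-1022768.3347, Z=3124846.4826
→ geod (Bowring, a=6378137.000): φ=29.52513245°, λ=-10.61025315°, h=339.7368 m
→ into stereo (λ₀=16.3°): φ=29.52513245°, λ−λ₀=-26.91025315°
scale k = 1.33975945

1.33975945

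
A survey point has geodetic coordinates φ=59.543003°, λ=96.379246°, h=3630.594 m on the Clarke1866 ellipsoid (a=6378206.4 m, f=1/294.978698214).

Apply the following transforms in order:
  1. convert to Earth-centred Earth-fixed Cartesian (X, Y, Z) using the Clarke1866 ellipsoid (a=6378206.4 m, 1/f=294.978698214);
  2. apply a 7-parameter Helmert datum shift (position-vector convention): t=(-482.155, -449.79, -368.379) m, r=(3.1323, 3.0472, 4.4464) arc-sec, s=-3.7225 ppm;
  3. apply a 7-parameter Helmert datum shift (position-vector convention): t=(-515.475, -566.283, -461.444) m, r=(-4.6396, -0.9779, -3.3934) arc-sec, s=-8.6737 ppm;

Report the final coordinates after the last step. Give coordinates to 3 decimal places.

start: φ=59.543003°, λ=96.379246°, h=3630.594 m
→ ECEF (a=6378206.400, f=1/294.978698214): X=-360333.0452, Y=3222980.0086, Z=5477776.5264
→ Helmert 7p (PV): X=-360802.4114, Y=3222427.2692, Z=5477442.0231
→ Helmert 7p (PV): X=-361287.7113, Y=3221962.1769, Z=5476858.8761

X=-361287.711 m, Y=3221962.177 m, Z=5476858.876 m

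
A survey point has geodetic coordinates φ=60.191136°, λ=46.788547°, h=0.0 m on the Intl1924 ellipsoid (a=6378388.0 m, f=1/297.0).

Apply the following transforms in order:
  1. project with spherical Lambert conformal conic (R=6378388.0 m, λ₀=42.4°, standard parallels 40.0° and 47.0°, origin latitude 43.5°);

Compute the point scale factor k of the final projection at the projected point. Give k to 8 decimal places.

start: φ=60.191136°, λ=46.788547°, h=0.000 m
→ into lcc (λ₀=42.4°): φ=60.19113600°, λ−λ₀=4.38854700°
scale k = 1.04728829

1.04728829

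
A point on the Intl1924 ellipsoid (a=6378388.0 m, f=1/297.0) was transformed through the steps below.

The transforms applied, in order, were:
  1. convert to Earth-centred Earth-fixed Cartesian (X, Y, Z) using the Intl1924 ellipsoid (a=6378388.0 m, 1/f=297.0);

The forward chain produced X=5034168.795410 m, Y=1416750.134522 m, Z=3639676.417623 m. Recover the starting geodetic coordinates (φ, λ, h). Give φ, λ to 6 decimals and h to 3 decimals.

φ=35.017755°, λ=15.718026°, h=243.279 m

start: X=5034168.7954, Y=1416750.1345, Z=3639676.4176 m
→ geod (Bowring, a=6378388.000): φ=35.01775500°, λ=15.71802600°, h=243.2790 m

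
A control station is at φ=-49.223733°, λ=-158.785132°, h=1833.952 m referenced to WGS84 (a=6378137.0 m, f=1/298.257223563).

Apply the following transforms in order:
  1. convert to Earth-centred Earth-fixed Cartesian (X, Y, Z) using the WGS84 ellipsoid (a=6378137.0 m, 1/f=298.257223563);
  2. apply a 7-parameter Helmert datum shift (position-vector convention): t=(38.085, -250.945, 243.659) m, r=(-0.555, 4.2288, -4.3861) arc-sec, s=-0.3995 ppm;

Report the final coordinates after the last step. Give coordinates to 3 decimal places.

start: φ=-49.223733°, λ=-158.785132°, h=1833.952 m
→ ECEF (a=6378137.000, f=1/298.257223563): X=-3891894.3642, Y=-1510728.3245, Z=-4808234.7426
→ Helmert 7p (PV): X=-3891985.4265, Y=-1510908.8447, Z=-4807905.3070

X=-3891985.427 m, Y=-1510908.845 m, Z=-4807905.307 m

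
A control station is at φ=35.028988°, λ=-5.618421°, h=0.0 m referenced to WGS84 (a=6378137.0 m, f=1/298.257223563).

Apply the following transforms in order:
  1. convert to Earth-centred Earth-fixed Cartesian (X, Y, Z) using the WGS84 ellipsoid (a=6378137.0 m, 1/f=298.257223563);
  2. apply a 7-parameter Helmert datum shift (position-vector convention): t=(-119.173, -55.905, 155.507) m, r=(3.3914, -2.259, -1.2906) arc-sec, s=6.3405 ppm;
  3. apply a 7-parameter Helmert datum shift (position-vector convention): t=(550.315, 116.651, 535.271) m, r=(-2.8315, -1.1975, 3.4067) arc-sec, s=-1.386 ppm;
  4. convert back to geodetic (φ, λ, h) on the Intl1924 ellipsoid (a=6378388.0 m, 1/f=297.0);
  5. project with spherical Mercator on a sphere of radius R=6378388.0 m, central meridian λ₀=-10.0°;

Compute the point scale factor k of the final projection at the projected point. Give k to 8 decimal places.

1.22127646

start: φ=35.028988°, λ=-5.618421°, h=0.000 m
→ ECEF (a=6378137.000, f=1/298.257223563): X=5203463.3421, Y=-511893.1289, Z=3640500.7972
→ Helmert 7p (PV): X=5203334.0879, Y=-512044.6953, Z=3640727.9586
→ Helmert 7p (PV): X=5203864.5113, Y=-511791.4177, Z=3641295.4213
→ geod (Bowring, a=6378388.000): φ=35.03361184°, λ=-5.61688151°, h=553.9341 m
→ into merc (λ₀=-10.0°): φ=35.03361184°, λ−λ₀=4.38311849°
scale k = 1.22127646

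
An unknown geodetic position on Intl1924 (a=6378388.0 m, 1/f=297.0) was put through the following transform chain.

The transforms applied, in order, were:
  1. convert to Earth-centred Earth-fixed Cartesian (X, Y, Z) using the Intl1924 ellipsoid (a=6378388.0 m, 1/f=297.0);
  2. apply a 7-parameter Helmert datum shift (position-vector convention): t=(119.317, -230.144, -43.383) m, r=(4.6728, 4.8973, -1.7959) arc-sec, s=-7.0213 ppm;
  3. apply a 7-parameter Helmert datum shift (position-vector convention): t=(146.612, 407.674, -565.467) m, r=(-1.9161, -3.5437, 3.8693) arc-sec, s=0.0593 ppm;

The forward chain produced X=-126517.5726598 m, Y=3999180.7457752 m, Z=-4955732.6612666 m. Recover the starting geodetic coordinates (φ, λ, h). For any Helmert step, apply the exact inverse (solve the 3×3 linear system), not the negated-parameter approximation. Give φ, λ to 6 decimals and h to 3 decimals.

φ=-51.270317°, λ=91.814873°, h=3462.312 m

start: X=-126517.5727, Y=3999180.7458, Z=-4955732.6613 m
→ Helmert⁻¹: X=-126674.2945, Y=3998821.2416, Z=-4955127.5770
→ Helmert⁻¹: X=-126711.6693, Y=3998966.1039, Z=-4955212.5879
→ geod (Bowring, a=6378388.000): φ=-51.27031700°, λ=91.81487300°, h=3462.3120 m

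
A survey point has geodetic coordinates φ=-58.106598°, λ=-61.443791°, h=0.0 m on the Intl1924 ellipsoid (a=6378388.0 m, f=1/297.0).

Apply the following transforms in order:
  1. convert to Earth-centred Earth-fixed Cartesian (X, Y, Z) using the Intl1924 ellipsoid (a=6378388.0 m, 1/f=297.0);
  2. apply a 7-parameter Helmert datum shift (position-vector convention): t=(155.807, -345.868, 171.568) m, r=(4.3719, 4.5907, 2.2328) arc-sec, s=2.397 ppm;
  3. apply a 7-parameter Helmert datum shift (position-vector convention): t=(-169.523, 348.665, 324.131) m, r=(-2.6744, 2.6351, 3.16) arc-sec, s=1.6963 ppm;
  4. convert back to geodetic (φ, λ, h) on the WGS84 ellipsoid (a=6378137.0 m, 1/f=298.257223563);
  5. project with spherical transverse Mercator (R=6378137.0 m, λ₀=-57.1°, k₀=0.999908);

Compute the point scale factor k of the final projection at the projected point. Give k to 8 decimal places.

1.00071006

start: φ=-58.106598°, λ=-61.443791°, h=0.000 m
→ ECEF (a=6378388.000, f=1/297.0): X=1614828.6497, Y=-2967198.9489, Z=-5392133.8109
→ Helmert 7p (PV): X=1614900.4378, Y=-2967420.1593, Z=-5392073.9998
→ Helmert 7p (PV): X=1614710.2298, Y=-2967121.7004, Z=-5391741.1711
→ geod (Bowring, a=6378137.000): φ=-58.10494709°, λ=-61.44492889°, h=-213.9190 m
→ into tm (λ₀=-57.1°): φ=-58.10494709°, λ−λ₀=-4.34492889°
scale k = 1.00071006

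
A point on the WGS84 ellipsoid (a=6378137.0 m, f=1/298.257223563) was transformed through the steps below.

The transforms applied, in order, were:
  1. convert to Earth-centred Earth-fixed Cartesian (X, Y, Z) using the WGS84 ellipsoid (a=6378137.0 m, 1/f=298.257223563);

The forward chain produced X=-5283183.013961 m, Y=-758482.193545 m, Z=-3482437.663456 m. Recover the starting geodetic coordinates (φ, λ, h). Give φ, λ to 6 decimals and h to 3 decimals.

φ=-33.299389°, λ=-171.830134°, h=1236.521 m

start: X=-5283183.0140, Y=-758482.1935, Z=-3482437.6635 m
→ geod (Bowring, a=6378137.000): φ=-33.29938900°, λ=-171.83013400°, h=1236.5210 m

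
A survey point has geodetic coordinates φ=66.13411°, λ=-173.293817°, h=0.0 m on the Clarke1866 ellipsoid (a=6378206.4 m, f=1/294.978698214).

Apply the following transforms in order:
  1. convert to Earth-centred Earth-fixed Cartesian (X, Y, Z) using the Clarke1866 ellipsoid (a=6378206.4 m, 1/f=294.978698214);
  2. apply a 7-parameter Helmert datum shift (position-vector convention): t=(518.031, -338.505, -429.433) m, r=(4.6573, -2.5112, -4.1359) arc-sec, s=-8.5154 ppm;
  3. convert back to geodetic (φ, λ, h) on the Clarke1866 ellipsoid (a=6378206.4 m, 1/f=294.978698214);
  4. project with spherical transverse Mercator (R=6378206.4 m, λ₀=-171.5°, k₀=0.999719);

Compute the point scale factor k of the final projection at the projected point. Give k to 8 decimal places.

start: φ=66.134110°, λ=-173.293817°, h=0.000 m
→ ECEF (a=6378206.400, f=1/294.978698214): X=-2570233.1873, Y=-302214.2013, Z=5809824.2807
→ Helmert 7p (PV): X=-2569770.0614, Y=-302629.7767, Z=5809307.2596
→ geod (Bowring, a=6378206.400): φ=66.13560795°, λ=-173.28348029°, h=-639.2563 m
→ into tm (λ₀=-171.5°): φ=66.13560795°, λ−λ₀=-1.78348029°
scale k = 0.99979826

0.99979826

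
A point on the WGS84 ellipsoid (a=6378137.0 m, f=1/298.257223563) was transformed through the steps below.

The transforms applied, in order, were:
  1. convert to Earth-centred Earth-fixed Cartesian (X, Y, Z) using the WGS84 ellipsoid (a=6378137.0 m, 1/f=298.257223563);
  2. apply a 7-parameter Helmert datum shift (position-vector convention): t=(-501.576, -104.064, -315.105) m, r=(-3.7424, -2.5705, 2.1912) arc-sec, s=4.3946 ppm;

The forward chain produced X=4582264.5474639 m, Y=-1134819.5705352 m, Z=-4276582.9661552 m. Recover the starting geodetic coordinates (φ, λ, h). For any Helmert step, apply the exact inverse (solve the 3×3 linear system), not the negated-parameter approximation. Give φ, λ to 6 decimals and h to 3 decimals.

start: X=4582264.5475, Y=-1134819.5705, Z=-4276582.9662 m
→ Helmert⁻¹: X=4582680.6380, Y=-1134681.6146, Z=-4276326.7660
→ geod (Bowring, a=6378137.000): φ=-42.36169100°, λ=-13.90686600°, h=1412.5400 m

φ=-42.361691°, λ=-13.906866°, h=1412.540 m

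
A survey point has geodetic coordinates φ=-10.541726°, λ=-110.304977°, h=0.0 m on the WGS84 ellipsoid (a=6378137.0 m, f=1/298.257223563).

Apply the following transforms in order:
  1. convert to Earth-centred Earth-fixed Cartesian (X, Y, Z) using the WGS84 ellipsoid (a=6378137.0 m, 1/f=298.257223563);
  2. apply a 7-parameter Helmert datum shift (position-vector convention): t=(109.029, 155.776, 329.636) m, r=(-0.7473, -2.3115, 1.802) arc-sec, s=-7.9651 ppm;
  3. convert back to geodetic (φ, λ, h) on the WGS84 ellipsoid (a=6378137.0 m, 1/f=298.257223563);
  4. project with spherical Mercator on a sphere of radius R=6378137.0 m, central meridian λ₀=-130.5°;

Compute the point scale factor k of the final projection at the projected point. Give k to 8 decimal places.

1.01715925

start: φ=-10.541726°, λ=-110.304977°, h=0.000 m
→ ECEF (a=6378137.000, f=1/298.257223563): X=-2176209.9475, Y=-5881489.7599, Z=-1159208.2506
→ Helmert 7p (PV): X=-2176019.2119, Y=-5881310.3490, Z=-1158872.4603
→ geod (Bowring, a=6378137.000): φ=-10.53912913°, λ=-110.30391144°, h=-291.9193 m
→ into merc (λ₀=-130.5°): φ=-10.53912913°, λ−λ₀=20.19608856°
scale k = 1.01715925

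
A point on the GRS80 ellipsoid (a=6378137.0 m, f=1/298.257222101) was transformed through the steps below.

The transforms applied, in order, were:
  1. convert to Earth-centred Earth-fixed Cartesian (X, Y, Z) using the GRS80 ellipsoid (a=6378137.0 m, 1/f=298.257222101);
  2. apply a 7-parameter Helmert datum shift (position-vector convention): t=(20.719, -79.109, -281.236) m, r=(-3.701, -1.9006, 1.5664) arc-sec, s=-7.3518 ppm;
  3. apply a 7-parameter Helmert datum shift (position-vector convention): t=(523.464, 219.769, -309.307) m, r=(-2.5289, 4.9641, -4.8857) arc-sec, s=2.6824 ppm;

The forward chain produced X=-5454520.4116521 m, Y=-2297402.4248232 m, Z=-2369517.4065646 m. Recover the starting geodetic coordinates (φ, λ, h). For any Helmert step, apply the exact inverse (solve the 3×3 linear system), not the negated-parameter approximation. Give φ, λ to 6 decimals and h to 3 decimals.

φ=-21.946487°, λ=-157.159919°, h=456.193 m

start: X=-5454520.4117, Y=-2297402.4248, Z=-2369517.4066 m
→ Helmert⁻¹: X=-5454917.7956, Y=-2297716.1894, Z=-2369361.1970
→ Helmert⁻¹: X=-5455017.8962, Y=-2297570.0378, Z=-2369088.3388
→ geod (Bowring, a=6378137.000): φ=-21.94648700°, λ=-157.15991900°, h=456.1930 m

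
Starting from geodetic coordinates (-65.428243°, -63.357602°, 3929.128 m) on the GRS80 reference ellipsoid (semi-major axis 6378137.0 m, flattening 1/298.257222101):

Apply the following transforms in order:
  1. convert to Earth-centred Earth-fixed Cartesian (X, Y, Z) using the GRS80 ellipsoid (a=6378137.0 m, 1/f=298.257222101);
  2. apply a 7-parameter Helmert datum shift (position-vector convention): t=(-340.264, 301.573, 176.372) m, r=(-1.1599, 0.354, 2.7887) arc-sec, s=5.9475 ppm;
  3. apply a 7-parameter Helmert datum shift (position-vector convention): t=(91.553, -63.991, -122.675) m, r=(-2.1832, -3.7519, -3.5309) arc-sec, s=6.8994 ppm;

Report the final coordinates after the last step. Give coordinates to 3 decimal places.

start: φ=-65.428243°, λ=-63.357602°, h=3929.128 m
→ ECEF (a=6378137.000, f=1/298.257222101): X=1193356.6649, Y=-2378680.1147, Z=-5781300.1270
→ Helmert 7p (PV): X=1193045.7362, Y=-2378409.0651, Z=-5781146.8111
→ Helmert 7p (PV): X=1193209.9641, Y=-2378571.0794, Z=-5781262.4969

X=1193209.964 m, Y=-2378571.079 m, Z=-5781262.497 m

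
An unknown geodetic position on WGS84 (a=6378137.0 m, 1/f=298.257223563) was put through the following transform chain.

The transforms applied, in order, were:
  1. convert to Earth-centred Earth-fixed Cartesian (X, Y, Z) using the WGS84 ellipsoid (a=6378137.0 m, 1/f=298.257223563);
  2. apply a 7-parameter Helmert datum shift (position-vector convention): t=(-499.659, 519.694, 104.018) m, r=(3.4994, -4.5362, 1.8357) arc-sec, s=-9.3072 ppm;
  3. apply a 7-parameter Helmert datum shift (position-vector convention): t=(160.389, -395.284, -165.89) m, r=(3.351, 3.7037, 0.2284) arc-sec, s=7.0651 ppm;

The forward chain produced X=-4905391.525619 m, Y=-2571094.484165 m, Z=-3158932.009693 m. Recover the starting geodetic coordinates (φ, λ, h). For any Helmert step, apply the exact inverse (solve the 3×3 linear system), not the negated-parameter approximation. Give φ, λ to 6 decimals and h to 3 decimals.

start: X=-4905391.5256, Y=-2571094.4842, Z=-3158932.0097 m
→ Helmert⁻¹: X=-4905463.3839, Y=-2570726.9242, Z=-3158790.1213
→ Helmert⁻¹: X=-4905101.7286, Y=-2571280.4858, Z=-3158772.0432
→ geod (Bowring, a=6378137.000): φ=-29.86463400°, λ=-152.33623200°, h=2816.1330 m

φ=-29.864634°, λ=-152.336232°, h=2816.133 m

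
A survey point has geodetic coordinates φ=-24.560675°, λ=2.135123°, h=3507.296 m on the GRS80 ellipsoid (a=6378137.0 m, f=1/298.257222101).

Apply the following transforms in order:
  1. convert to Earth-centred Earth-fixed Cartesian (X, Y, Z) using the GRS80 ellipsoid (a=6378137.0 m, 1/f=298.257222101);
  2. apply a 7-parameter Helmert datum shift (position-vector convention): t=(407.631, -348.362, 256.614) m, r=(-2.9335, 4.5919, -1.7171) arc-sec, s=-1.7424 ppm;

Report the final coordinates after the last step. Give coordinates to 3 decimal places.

start: φ=-24.560675°, λ=2.135123°, h=3507.296 m
→ ECEF (a=6378137.000, f=1/298.257222101): X=5803569.0594, Y=216369.7382, Z=-2636349.4374
→ Helmert 7p (PV): X=5803909.6888, Y=215935.1920, Z=-2636220.5068

X=5803909.689 m, Y=215935.192 m, Z=-2636220.507 m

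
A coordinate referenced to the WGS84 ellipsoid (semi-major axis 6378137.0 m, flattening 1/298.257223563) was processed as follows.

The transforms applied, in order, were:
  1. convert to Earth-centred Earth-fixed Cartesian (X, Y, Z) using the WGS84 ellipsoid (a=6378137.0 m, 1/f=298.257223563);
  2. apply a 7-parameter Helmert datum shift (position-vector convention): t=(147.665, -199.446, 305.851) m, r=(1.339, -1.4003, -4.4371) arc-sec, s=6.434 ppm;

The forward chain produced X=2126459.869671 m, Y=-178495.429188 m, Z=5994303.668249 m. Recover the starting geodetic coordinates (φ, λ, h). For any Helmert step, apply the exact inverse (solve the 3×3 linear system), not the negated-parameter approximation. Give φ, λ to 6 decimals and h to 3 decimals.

φ=70.525883°, λ=-4.790800°, h=3280.504 m

start: X=2126459.8697, Y=-178495.4292, Z=5994303.6682 m
→ Helmert⁻¹: X=2126343.0496, Y=-178210.1842, Z=5993945.9736
→ geod (Bowring, a=6378137.000): φ=70.52588300°, λ=-4.79080000°, h=3280.5040 m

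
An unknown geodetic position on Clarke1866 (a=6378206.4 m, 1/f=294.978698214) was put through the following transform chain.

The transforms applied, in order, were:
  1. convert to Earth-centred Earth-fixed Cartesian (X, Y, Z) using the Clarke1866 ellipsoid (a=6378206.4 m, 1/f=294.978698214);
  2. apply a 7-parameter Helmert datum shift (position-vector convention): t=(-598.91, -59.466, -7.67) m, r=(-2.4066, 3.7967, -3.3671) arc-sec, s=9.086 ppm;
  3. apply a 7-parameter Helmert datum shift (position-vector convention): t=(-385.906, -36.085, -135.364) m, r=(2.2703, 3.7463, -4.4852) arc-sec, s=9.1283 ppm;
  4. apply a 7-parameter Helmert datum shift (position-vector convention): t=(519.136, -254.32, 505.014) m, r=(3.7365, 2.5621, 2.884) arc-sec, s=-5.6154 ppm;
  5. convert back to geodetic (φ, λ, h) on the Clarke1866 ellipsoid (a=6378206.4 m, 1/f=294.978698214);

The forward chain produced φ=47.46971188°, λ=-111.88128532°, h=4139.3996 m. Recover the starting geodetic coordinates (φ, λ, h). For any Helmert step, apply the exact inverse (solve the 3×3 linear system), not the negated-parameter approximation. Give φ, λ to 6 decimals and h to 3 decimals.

start: φ=47.469712°, λ=-111.881285°, h=4139.400 m
→ ECEF (a=6378206.400, f=1/294.978698214): X=-1610848.8011, Y=-4010897.3702, Z=4680068.2909
→ Helmert⁻¹: X=-1611491.1891, Y=-4010558.2677, Z=4679642.1892
→ Helmert⁻¹: X=-1611088.3658, Y=-4010469.0980, Z=4679749.7158
→ Helmert⁻¹: X=-1610495.4935, Y=-4010454.0835, Z=4679638.4296
→ geod (Bowring, a=6378206.400): φ=47.47069700°, λ=-111.87912900°, h=3455.5560 m

φ=47.470697°, λ=-111.879129°, h=3455.556 m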